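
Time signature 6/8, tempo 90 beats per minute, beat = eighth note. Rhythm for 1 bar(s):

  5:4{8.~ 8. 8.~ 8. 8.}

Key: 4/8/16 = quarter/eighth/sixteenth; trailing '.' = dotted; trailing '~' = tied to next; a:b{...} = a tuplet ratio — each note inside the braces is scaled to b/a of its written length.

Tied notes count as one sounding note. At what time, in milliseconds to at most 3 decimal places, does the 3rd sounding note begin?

note 3 onset = 24/5b = 3200.0ms

1. 0.0ms @ 0 + 1600.0ms (12/5)
2. 1600.0ms @ 12/5 + 1600.0ms (12/5)
3. 3200.0ms @ 24/5 + 800.0ms (6/5)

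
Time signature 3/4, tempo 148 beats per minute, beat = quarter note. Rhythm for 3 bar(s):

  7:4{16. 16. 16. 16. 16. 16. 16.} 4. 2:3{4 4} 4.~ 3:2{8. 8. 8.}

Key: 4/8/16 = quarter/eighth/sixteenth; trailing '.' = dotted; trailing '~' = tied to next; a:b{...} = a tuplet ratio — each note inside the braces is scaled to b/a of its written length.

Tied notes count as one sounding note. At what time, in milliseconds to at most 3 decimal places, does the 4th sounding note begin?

1. 0.0ms @ 0 + 86.873ms (3/14)
2. 86.873ms @ 3/14 + 86.873ms (3/14)
3. 173.745ms @ 3/7 + 86.873ms (3/14)
4. 260.618ms @ 9/14 + 86.873ms (3/14)
5. 347.49ms @ 6/7 + 86.873ms (3/14)
6. 434.363ms @ 15/14 + 86.873ms (3/14)
7. 521.236ms @ 9/7 + 86.873ms (3/14)
8. 608.108ms @ 3/2 + 608.108ms (3/2)
9. 1216.216ms @ 3 + 608.108ms (3/2)
10. 1824.324ms @ 9/2 + 608.108ms (3/2)
11. 2432.432ms @ 6 + 810.811ms (2)
12. 3243.243ms @ 8 + 202.703ms (1/2)
13. 3445.946ms @ 17/2 + 202.703ms (1/2)

note 4 onset = 9/14b = 260.618ms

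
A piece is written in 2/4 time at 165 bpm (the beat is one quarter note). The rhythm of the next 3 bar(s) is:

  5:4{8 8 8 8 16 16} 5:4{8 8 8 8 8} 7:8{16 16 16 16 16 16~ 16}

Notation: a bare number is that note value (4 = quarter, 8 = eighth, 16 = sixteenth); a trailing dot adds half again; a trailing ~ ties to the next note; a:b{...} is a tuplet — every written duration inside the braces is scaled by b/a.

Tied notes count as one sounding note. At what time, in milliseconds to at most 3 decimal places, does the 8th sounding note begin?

note 8 onset = 12/5b = 872.727ms

1. 0.0ms @ 0 + 145.455ms (2/5)
2. 145.455ms @ 2/5 + 145.455ms (2/5)
3. 290.909ms @ 4/5 + 145.455ms (2/5)
4. 436.364ms @ 6/5 + 145.455ms (2/5)
5. 581.818ms @ 8/5 + 72.727ms (1/5)
6. 654.545ms @ 9/5 + 72.727ms (1/5)
7. 727.273ms @ 2 + 145.455ms (2/5)
8. 872.727ms @ 12/5 + 145.455ms (2/5)
9. 1018.182ms @ 14/5 + 145.455ms (2/5)
10. 1163.636ms @ 16/5 + 145.455ms (2/5)
11. 1309.091ms @ 18/5 + 145.455ms (2/5)
12. 1454.545ms @ 4 + 103.896ms (2/7)
13. 1558.442ms @ 30/7 + 103.896ms (2/7)
14. 1662.338ms @ 32/7 + 103.896ms (2/7)
15. 1766.234ms @ 34/7 + 103.896ms (2/7)
16. 1870.13ms @ 36/7 + 103.896ms (2/7)
17. 1974.026ms @ 38/7 + 207.792ms (4/7)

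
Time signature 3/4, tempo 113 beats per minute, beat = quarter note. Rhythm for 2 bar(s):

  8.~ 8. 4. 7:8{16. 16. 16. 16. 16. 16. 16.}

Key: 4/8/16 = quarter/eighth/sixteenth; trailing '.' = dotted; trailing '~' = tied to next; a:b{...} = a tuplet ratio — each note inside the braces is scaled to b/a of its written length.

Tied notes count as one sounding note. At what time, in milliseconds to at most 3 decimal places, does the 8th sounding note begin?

note 8 onset = 36/7b = 2730.721ms

1. 0.0ms @ 0 + 796.46ms (3/2)
2. 796.46ms @ 3/2 + 796.46ms (3/2)
3. 1592.92ms @ 3 + 227.56ms (3/7)
4. 1820.48ms @ 24/7 + 227.56ms (3/7)
5. 2048.04ms @ 27/7 + 227.56ms (3/7)
6. 2275.601ms @ 30/7 + 227.56ms (3/7)
7. 2503.161ms @ 33/7 + 227.56ms (3/7)
8. 2730.721ms @ 36/7 + 227.56ms (3/7)
9. 2958.281ms @ 39/7 + 227.56ms (3/7)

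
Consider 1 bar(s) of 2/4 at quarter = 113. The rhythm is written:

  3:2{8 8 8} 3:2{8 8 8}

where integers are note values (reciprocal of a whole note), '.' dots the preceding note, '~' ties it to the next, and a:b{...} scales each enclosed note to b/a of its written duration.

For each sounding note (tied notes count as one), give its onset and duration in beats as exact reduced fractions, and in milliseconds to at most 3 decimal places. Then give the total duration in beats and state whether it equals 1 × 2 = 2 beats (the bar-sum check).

1) 0.0ms=0b +176.991ms=1/3b
2) 176.991ms=1/3b +176.991ms=1/3b
3) 353.982ms=2/3b +176.991ms=1/3b
4) 530.973ms=1b +176.991ms=1/3b
5) 707.965ms=4/3b +176.991ms=1/3b
6) 884.956ms=5/3b +176.991ms=1/3b
Σ=2b of 2 (113bpm 2/4) — PASS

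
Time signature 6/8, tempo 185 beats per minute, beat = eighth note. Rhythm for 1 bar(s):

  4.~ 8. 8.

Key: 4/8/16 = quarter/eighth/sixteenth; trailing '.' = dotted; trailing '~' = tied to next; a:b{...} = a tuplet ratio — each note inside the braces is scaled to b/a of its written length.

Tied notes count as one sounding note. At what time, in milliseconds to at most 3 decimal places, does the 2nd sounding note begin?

1. 0.0ms @ 0 + 1459.459ms (9/2)
2. 1459.459ms @ 9/2 + 486.486ms (3/2)

note 2 onset = 9/2b = 1459.459ms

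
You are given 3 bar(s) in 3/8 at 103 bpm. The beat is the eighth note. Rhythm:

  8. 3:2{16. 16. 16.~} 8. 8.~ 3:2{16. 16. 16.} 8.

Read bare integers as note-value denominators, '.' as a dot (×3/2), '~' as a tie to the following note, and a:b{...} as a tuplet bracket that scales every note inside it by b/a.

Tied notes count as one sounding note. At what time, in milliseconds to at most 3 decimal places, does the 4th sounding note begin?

note 4 onset = 5/2b = 1456.311ms

1. 0.0ms @ 0 + 873.786ms (3/2)
2. 873.786ms @ 3/2 + 291.262ms (1/2)
3. 1165.049ms @ 2 + 291.262ms (1/2)
4. 1456.311ms @ 5/2 + 1165.049ms (2)
5. 2621.359ms @ 9/2 + 1165.049ms (2)
6. 3786.408ms @ 13/2 + 291.262ms (1/2)
7. 4077.67ms @ 7 + 291.262ms (1/2)
8. 4368.932ms @ 15/2 + 873.786ms (3/2)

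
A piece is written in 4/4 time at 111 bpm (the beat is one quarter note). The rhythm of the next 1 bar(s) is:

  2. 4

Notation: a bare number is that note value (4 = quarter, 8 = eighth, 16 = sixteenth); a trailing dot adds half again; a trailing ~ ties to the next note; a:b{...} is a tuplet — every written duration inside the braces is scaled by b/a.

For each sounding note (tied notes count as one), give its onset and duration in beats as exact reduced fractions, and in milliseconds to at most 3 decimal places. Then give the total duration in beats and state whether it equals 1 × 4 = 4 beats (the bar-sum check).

1) 0.0ms=0b +1621.622ms=3b
2) 1621.622ms=3b +540.541ms=1b
Σ=4b of 4 (111bpm 4/4) — PASS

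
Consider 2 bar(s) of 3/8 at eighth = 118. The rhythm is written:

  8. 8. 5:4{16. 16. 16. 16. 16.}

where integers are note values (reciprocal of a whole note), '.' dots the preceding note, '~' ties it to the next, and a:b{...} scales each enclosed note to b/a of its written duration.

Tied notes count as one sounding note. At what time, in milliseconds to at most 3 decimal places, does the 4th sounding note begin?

note 4 onset = 18/5b = 1830.508ms

1. 0.0ms @ 0 + 762.712ms (3/2)
2. 762.712ms @ 3/2 + 762.712ms (3/2)
3. 1525.424ms @ 3 + 305.085ms (3/5)
4. 1830.508ms @ 18/5 + 305.085ms (3/5)
5. 2135.593ms @ 21/5 + 305.085ms (3/5)
6. 2440.678ms @ 24/5 + 305.085ms (3/5)
7. 2745.763ms @ 27/5 + 305.085ms (3/5)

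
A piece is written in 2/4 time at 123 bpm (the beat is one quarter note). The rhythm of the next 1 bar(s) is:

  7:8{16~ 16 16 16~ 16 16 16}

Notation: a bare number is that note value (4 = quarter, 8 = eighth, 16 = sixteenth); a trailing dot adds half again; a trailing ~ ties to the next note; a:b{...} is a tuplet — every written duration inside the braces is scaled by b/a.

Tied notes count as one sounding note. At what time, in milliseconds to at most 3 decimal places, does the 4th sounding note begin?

1. 0.0ms @ 0 + 278.746ms (4/7)
2. 278.746ms @ 4/7 + 139.373ms (2/7)
3. 418.118ms @ 6/7 + 278.746ms (4/7)
4. 696.864ms @ 10/7 + 139.373ms (2/7)
5. 836.237ms @ 12/7 + 139.373ms (2/7)

note 4 onset = 10/7b = 696.864ms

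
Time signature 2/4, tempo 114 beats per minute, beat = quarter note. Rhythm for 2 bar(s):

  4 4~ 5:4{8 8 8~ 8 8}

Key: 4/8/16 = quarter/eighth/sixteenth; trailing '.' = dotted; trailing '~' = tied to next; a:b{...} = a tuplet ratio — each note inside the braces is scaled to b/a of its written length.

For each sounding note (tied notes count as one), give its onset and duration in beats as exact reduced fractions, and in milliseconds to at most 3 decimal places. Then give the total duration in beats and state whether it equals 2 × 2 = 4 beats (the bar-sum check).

1) 0.0ms=0b +526.316ms=1b
2) 526.316ms=1b +736.842ms=7/5b
3) 1263.158ms=12/5b +210.526ms=2/5b
4) 1473.684ms=14/5b +421.053ms=4/5b
5) 1894.737ms=18/5b +210.526ms=2/5b
Σ=4b of 4 (114bpm 2/4) — PASS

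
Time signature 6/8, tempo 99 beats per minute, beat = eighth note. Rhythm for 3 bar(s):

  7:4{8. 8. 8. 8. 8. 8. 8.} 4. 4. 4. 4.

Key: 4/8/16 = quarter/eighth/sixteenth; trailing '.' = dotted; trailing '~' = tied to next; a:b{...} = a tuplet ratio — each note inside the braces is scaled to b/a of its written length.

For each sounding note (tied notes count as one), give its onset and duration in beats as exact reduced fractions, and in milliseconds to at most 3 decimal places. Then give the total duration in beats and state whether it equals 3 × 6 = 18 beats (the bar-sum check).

1) 0.0ms=0b +519.481ms=6/7b
2) 519.481ms=6/7b +519.481ms=6/7b
3) 1038.961ms=12/7b +519.481ms=6/7b
4) 1558.442ms=18/7b +519.481ms=6/7b
5) 2077.922ms=24/7b +519.481ms=6/7b
6) 2597.403ms=30/7b +519.481ms=6/7b
7) 3116.883ms=36/7b +519.481ms=6/7b
8) 3636.364ms=6b +1818.182ms=3b
9) 5454.545ms=9b +1818.182ms=3b
10) 7272.727ms=12b +1818.182ms=3b
11) 9090.909ms=15b +1818.182ms=3b
Σ=18b of 18 (99bpm 6/8) — PASS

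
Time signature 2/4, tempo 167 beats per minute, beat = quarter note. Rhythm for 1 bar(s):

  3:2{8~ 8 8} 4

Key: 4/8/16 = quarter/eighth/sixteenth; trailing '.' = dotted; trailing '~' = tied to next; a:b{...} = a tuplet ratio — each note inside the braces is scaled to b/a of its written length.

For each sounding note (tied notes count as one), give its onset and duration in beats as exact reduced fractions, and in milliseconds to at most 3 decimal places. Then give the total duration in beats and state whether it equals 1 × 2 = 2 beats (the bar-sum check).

1) 0.0ms=0b +239.521ms=2/3b
2) 239.521ms=2/3b +119.76ms=1/3b
3) 359.281ms=1b +359.281ms=1b
Σ=2b of 2 (167bpm 2/4) — PASS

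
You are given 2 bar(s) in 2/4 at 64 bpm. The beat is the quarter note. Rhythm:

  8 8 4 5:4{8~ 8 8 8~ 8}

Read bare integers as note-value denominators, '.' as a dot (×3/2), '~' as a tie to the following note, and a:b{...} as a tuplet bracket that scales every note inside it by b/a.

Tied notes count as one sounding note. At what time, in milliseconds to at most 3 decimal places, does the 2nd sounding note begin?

note 2 onset = 1/2b = 468.75ms

1. 0.0ms @ 0 + 468.75ms (1/2)
2. 468.75ms @ 1/2 + 468.75ms (1/2)
3. 937.5ms @ 1 + 937.5ms (1)
4. 1875.0ms @ 2 + 750.0ms (4/5)
5. 2625.0ms @ 14/5 + 375.0ms (2/5)
6. 3000.0ms @ 16/5 + 750.0ms (4/5)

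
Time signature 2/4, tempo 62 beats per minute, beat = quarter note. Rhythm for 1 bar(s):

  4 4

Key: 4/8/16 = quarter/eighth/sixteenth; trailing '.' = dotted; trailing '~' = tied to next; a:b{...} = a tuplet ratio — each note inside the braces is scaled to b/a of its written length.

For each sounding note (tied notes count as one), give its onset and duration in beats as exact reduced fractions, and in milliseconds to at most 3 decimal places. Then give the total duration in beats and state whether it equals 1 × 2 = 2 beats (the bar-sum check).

1) 0.0ms=0b +967.742ms=1b
2) 967.742ms=1b +967.742ms=1b
Σ=2b of 2 (62bpm 2/4) — PASS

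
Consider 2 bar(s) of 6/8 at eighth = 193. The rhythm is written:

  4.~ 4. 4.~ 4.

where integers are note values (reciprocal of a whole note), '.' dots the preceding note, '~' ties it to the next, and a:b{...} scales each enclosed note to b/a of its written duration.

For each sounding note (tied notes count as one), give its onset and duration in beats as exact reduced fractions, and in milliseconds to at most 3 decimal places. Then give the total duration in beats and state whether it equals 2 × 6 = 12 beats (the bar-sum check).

1) 0.0ms=0b +1865.285ms=6b
2) 1865.285ms=6b +1865.285ms=6b
Σ=12b of 12 (193bpm 6/8) — PASS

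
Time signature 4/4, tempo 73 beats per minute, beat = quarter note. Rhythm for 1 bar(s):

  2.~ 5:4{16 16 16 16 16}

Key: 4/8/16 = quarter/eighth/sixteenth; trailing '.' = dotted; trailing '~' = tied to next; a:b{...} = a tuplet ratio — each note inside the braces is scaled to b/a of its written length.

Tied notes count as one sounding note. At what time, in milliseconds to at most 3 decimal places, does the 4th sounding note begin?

1. 0.0ms @ 0 + 2630.137ms (16/5)
2. 2630.137ms @ 16/5 + 164.384ms (1/5)
3. 2794.521ms @ 17/5 + 164.384ms (1/5)
4. 2958.904ms @ 18/5 + 164.384ms (1/5)
5. 3123.288ms @ 19/5 + 164.384ms (1/5)

note 4 onset = 18/5b = 2958.904ms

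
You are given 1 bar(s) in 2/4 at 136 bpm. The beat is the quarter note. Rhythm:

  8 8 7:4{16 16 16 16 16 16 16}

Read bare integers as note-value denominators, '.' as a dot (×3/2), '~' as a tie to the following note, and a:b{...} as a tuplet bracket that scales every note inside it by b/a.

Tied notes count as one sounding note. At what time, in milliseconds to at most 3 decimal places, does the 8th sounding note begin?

1. 0.0ms @ 0 + 220.588ms (1/2)
2. 220.588ms @ 1/2 + 220.588ms (1/2)
3. 441.176ms @ 1 + 63.025ms (1/7)
4. 504.202ms @ 8/7 + 63.025ms (1/7)
5. 567.227ms @ 9/7 + 63.025ms (1/7)
6. 630.252ms @ 10/7 + 63.025ms (1/7)
7. 693.277ms @ 11/7 + 63.025ms (1/7)
8. 756.303ms @ 12/7 + 63.025ms (1/7)
9. 819.328ms @ 13/7 + 63.025ms (1/7)

note 8 onset = 12/7b = 756.303ms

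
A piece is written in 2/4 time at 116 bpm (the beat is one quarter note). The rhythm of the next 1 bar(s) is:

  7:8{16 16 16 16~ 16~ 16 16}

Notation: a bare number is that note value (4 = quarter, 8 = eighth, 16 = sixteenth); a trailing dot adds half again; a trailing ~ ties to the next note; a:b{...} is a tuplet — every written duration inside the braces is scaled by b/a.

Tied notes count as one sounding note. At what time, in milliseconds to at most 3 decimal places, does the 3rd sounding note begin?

1. 0.0ms @ 0 + 147.783ms (2/7)
2. 147.783ms @ 2/7 + 147.783ms (2/7)
3. 295.567ms @ 4/7 + 147.783ms (2/7)
4. 443.35ms @ 6/7 + 443.35ms (6/7)
5. 886.7ms @ 12/7 + 147.783ms (2/7)

note 3 onset = 4/7b = 295.567ms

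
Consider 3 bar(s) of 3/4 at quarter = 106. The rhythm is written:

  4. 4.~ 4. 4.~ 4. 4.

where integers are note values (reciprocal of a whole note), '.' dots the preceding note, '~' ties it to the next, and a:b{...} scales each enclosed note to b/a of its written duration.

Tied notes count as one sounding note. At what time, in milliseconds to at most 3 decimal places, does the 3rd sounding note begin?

1. 0.0ms @ 0 + 849.057ms (3/2)
2. 849.057ms @ 3/2 + 1698.113ms (3)
3. 2547.17ms @ 9/2 + 1698.113ms (3)
4. 4245.283ms @ 15/2 + 849.057ms (3/2)

note 3 onset = 9/2b = 2547.17ms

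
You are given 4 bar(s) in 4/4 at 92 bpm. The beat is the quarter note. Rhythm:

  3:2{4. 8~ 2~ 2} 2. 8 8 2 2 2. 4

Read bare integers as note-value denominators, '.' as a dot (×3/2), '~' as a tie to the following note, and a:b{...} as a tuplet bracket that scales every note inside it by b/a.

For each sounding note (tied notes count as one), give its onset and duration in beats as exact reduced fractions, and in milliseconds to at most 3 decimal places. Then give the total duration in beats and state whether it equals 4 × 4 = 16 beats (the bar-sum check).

1) 0.0ms=0b +652.174ms=1b
2) 652.174ms=1b +1956.522ms=3b
3) 2608.696ms=4b +1956.522ms=3b
4) 4565.217ms=7b +326.087ms=1/2b
5) 4891.304ms=15/2b +326.087ms=1/2b
6) 5217.391ms=8b +1304.348ms=2b
7) 6521.739ms=10b +1304.348ms=2b
8) 7826.087ms=12b +1956.522ms=3b
9) 9782.609ms=15b +652.174ms=1b
Σ=16b of 16 (92bpm 4/4) — PASS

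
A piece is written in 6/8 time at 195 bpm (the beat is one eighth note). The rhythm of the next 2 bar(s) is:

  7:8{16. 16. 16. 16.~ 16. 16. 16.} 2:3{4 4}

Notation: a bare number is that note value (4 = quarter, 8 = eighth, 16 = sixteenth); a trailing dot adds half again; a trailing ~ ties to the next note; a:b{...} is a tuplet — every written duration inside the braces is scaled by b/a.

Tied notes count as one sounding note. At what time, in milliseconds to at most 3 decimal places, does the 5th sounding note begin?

note 5 onset = 30/7b = 1318.681ms

1. 0.0ms @ 0 + 263.736ms (6/7)
2. 263.736ms @ 6/7 + 263.736ms (6/7)
3. 527.473ms @ 12/7 + 263.736ms (6/7)
4. 791.209ms @ 18/7 + 527.473ms (12/7)
5. 1318.681ms @ 30/7 + 263.736ms (6/7)
6. 1582.418ms @ 36/7 + 263.736ms (6/7)
7. 1846.154ms @ 6 + 923.077ms (3)
8. 2769.231ms @ 9 + 923.077ms (3)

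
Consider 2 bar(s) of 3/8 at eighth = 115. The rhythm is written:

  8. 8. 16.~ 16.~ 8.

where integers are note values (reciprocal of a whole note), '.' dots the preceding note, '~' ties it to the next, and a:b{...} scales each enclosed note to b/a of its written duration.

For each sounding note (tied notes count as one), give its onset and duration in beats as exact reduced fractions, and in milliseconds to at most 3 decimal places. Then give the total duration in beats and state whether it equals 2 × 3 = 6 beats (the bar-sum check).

1) 0.0ms=0b +782.609ms=3/2b
2) 782.609ms=3/2b +782.609ms=3/2b
3) 1565.217ms=3b +1565.217ms=3b
Σ=6b of 6 (115bpm 3/8) — PASS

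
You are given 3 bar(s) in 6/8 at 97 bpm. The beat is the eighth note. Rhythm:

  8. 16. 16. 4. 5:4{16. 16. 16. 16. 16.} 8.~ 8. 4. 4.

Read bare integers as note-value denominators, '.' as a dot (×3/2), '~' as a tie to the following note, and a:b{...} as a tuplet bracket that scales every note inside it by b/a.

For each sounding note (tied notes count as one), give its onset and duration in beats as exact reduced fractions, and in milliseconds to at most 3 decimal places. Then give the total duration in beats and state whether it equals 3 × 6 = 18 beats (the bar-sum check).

1) 0.0ms=0b +927.835ms=3/2b
2) 927.835ms=3/2b +463.918ms=3/4b
3) 1391.753ms=9/4b +463.918ms=3/4b
4) 1855.67ms=3b +1855.67ms=3b
5) 3711.34ms=6b +371.134ms=3/5b
6) 4082.474ms=33/5b +371.134ms=3/5b
7) 4453.608ms=36/5b +371.134ms=3/5b
8) 4824.742ms=39/5b +371.134ms=3/5b
9) 5195.876ms=42/5b +371.134ms=3/5b
10) 5567.01ms=9b +1855.67ms=3b
11) 7422.68ms=12b +1855.67ms=3b
12) 9278.351ms=15b +1855.67ms=3b
Σ=18b of 18 (97bpm 6/8) — PASS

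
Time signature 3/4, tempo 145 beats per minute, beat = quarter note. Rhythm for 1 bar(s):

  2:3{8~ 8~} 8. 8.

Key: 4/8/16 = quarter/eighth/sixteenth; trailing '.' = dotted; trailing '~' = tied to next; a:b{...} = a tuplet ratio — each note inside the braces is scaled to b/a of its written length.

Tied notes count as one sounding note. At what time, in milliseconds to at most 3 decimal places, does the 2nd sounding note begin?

note 2 onset = 9/4b = 931.034ms

1. 0.0ms @ 0 + 931.034ms (9/4)
2. 931.034ms @ 9/4 + 310.345ms (3/4)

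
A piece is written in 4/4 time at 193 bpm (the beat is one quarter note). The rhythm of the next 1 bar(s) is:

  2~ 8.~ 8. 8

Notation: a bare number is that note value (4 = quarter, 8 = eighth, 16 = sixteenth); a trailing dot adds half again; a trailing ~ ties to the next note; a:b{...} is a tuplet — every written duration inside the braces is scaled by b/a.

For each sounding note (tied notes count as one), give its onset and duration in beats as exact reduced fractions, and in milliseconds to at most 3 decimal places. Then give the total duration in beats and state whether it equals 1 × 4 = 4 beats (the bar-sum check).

1) 0.0ms=0b +1088.083ms=7/2b
2) 1088.083ms=7/2b +155.44ms=1/2b
Σ=4b of 4 (193bpm 4/4) — PASS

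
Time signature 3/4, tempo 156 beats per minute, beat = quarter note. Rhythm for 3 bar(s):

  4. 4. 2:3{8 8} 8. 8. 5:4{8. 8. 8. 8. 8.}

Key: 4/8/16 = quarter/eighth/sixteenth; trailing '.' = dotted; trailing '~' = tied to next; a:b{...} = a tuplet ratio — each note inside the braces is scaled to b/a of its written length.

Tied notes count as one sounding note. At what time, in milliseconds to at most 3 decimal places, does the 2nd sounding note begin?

1. 0.0ms @ 0 + 576.923ms (3/2)
2. 576.923ms @ 3/2 + 576.923ms (3/2)
3. 1153.846ms @ 3 + 288.462ms (3/4)
4. 1442.308ms @ 15/4 + 288.462ms (3/4)
5. 1730.769ms @ 9/2 + 288.462ms (3/4)
6. 2019.231ms @ 21/4 + 288.462ms (3/4)
7. 2307.692ms @ 6 + 230.769ms (3/5)
8. 2538.462ms @ 33/5 + 230.769ms (3/5)
9. 2769.231ms @ 36/5 + 230.769ms (3/5)
10. 3000.0ms @ 39/5 + 230.769ms (3/5)
11. 3230.769ms @ 42/5 + 230.769ms (3/5)

note 2 onset = 3/2b = 576.923ms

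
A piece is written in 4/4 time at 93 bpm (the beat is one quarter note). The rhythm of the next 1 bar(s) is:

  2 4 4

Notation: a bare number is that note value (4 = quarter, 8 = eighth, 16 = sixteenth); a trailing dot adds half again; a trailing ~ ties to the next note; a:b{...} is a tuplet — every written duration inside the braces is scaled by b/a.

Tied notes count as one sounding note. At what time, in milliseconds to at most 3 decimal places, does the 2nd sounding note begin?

note 2 onset = 2b = 1290.323ms

1. 0.0ms @ 0 + 1290.323ms (2)
2. 1290.323ms @ 2 + 645.161ms (1)
3. 1935.484ms @ 3 + 645.161ms (1)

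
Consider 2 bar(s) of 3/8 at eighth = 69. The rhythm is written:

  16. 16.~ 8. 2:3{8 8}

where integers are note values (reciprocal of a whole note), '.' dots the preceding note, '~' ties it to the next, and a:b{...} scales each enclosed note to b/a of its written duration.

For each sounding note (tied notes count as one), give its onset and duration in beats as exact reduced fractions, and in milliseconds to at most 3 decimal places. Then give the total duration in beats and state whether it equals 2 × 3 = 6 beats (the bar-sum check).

1) 0.0ms=0b +652.174ms=3/4b
2) 652.174ms=3/4b +1956.522ms=9/4b
3) 2608.696ms=3b +1304.348ms=3/2b
4) 3913.043ms=9/2b +1304.348ms=3/2b
Σ=6b of 6 (69bpm 3/8) — PASS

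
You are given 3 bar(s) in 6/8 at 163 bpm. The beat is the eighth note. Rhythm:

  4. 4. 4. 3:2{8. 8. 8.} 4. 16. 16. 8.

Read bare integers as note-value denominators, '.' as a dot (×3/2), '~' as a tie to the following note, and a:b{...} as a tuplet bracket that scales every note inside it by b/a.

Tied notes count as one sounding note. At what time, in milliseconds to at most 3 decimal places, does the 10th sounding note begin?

1. 0.0ms @ 0 + 1104.294ms (3)
2. 1104.294ms @ 3 + 1104.294ms (3)
3. 2208.589ms @ 6 + 1104.294ms (3)
4. 3312.883ms @ 9 + 368.098ms (1)
5. 3680.982ms @ 10 + 368.098ms (1)
6. 4049.08ms @ 11 + 368.098ms (1)
7. 4417.178ms @ 12 + 1104.294ms (3)
8. 5521.472ms @ 15 + 276.074ms (3/4)
9. 5797.546ms @ 63/4 + 276.074ms (3/4)
10. 6073.62ms @ 33/2 + 552.147ms (3/2)

note 10 onset = 33/2b = 6073.62ms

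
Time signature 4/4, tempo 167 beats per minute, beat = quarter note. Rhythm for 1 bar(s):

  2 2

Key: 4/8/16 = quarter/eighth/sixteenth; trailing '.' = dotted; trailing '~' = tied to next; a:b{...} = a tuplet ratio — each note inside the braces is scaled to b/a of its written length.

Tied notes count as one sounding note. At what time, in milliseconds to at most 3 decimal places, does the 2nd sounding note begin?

note 2 onset = 2b = 718.563ms

1. 0.0ms @ 0 + 718.563ms (2)
2. 718.563ms @ 2 + 718.563ms (2)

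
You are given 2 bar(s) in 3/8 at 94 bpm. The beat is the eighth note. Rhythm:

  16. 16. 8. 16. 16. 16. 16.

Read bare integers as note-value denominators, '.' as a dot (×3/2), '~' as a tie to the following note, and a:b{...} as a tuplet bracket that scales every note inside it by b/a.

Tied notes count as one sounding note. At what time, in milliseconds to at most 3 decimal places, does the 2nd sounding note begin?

note 2 onset = 3/4b = 478.723ms

1. 0.0ms @ 0 + 478.723ms (3/4)
2. 478.723ms @ 3/4 + 478.723ms (3/4)
3. 957.447ms @ 3/2 + 957.447ms (3/2)
4. 1914.894ms @ 3 + 478.723ms (3/4)
5. 2393.617ms @ 15/4 + 478.723ms (3/4)
6. 2872.34ms @ 9/2 + 478.723ms (3/4)
7. 3351.064ms @ 21/4 + 478.723ms (3/4)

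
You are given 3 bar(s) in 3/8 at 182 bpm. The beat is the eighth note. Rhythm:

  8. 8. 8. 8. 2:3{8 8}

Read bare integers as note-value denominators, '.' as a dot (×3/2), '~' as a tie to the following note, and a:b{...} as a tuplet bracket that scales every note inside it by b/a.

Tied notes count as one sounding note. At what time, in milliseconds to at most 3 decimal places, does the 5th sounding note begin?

note 5 onset = 6b = 1978.022ms

1. 0.0ms @ 0 + 494.505ms (3/2)
2. 494.505ms @ 3/2 + 494.505ms (3/2)
3. 989.011ms @ 3 + 494.505ms (3/2)
4. 1483.516ms @ 9/2 + 494.505ms (3/2)
5. 1978.022ms @ 6 + 494.505ms (3/2)
6. 2472.527ms @ 15/2 + 494.505ms (3/2)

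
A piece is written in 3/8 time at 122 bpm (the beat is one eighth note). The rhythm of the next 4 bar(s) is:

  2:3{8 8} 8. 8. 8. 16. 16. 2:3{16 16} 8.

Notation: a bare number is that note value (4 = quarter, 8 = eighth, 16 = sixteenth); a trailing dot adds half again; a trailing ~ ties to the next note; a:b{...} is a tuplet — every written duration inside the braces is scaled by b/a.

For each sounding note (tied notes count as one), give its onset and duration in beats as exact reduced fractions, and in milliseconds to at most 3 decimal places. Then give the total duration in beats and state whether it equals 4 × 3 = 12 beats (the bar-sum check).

1) 0.0ms=0b +737.705ms=3/2b
2) 737.705ms=3/2b +737.705ms=3/2b
3) 1475.41ms=3b +737.705ms=3/2b
4) 2213.115ms=9/2b +737.705ms=3/2b
5) 2950.82ms=6b +737.705ms=3/2b
6) 3688.525ms=15/2b +368.852ms=3/4b
7) 4057.377ms=33/4b +368.852ms=3/4b
8) 4426.23ms=9b +368.852ms=3/4b
9) 4795.082ms=39/4b +368.852ms=3/4b
10) 5163.934ms=21/2b +737.705ms=3/2b
Σ=12b of 12 (122bpm 3/8) — PASS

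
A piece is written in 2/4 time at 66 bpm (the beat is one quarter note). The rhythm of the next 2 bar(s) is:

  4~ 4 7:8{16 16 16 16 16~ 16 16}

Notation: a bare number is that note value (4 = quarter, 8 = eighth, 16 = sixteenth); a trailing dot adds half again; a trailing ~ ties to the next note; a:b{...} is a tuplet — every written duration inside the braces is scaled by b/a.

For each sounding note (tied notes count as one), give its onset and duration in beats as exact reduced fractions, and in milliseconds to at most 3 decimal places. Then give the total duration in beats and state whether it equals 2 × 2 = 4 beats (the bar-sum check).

1) 0.0ms=0b +1818.182ms=2b
2) 1818.182ms=2b +259.74ms=2/7b
3) 2077.922ms=16/7b +259.74ms=2/7b
4) 2337.662ms=18/7b +259.74ms=2/7b
5) 2597.403ms=20/7b +259.74ms=2/7b
6) 2857.143ms=22/7b +519.481ms=4/7b
7) 3376.623ms=26/7b +259.74ms=2/7b
Σ=4b of 4 (66bpm 2/4) — PASS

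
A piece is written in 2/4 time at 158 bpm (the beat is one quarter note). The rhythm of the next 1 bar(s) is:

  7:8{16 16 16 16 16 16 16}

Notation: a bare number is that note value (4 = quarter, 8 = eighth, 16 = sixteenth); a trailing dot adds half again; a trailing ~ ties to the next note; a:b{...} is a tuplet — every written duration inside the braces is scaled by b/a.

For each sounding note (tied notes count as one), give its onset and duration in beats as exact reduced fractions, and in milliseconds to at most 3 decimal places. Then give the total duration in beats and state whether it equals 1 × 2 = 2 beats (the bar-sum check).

1) 0.0ms=0b +108.499ms=2/7b
2) 108.499ms=2/7b +108.499ms=2/7b
3) 216.998ms=4/7b +108.499ms=2/7b
4) 325.497ms=6/7b +108.499ms=2/7b
5) 433.996ms=8/7b +108.499ms=2/7b
6) 542.495ms=10/7b +108.499ms=2/7b
7) 650.995ms=12/7b +108.499ms=2/7b
Σ=2b of 2 (158bpm 2/4) — PASS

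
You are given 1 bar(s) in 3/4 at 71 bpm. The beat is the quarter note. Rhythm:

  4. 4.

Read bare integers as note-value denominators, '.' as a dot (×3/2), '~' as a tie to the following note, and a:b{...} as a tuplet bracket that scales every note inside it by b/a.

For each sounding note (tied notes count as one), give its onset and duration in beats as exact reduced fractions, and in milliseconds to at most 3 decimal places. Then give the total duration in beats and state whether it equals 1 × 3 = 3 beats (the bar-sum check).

1) 0.0ms=0b +1267.606ms=3/2b
2) 1267.606ms=3/2b +1267.606ms=3/2b
Σ=3b of 3 (71bpm 3/4) — PASS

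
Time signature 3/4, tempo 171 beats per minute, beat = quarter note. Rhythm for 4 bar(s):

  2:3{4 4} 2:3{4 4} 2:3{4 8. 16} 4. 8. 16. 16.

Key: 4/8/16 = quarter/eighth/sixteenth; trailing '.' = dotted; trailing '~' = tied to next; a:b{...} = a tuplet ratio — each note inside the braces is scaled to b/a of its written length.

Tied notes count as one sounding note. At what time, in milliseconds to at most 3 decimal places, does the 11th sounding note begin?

note 11 onset = 93/8b = 4078.947ms

1. 0.0ms @ 0 + 526.316ms (3/2)
2. 526.316ms @ 3/2 + 526.316ms (3/2)
3. 1052.632ms @ 3 + 526.316ms (3/2)
4. 1578.947ms @ 9/2 + 526.316ms (3/2)
5. 2105.263ms @ 6 + 526.316ms (3/2)
6. 2631.579ms @ 15/2 + 394.737ms (9/8)
7. 3026.316ms @ 69/8 + 131.579ms (3/8)
8. 3157.895ms @ 9 + 526.316ms (3/2)
9. 3684.211ms @ 21/2 + 263.158ms (3/4)
10. 3947.368ms @ 45/4 + 131.579ms (3/8)
11. 4078.947ms @ 93/8 + 131.579ms (3/8)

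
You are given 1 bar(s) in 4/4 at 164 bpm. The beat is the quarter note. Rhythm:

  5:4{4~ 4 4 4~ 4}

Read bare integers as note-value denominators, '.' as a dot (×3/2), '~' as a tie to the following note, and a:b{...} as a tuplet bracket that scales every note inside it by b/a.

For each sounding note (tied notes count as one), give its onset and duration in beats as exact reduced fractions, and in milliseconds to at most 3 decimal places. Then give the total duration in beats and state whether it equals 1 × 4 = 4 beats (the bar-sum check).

1) 0.0ms=0b +585.366ms=8/5b
2) 585.366ms=8/5b +292.683ms=4/5b
3) 878.049ms=12/5b +585.366ms=8/5b
Σ=4b of 4 (164bpm 4/4) — PASS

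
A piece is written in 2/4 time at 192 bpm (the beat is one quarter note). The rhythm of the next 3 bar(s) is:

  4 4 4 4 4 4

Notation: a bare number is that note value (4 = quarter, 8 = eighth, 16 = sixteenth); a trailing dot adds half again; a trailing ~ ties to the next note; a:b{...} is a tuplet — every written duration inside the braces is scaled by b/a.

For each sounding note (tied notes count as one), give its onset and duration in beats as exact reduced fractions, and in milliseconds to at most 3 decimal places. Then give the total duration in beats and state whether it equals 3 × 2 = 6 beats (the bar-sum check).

1) 0.0ms=0b +312.5ms=1b
2) 312.5ms=1b +312.5ms=1b
3) 625.0ms=2b +312.5ms=1b
4) 937.5ms=3b +312.5ms=1b
5) 1250.0ms=4b +312.5ms=1b
6) 1562.5ms=5b +312.5ms=1b
Σ=6b of 6 (192bpm 2/4) — PASS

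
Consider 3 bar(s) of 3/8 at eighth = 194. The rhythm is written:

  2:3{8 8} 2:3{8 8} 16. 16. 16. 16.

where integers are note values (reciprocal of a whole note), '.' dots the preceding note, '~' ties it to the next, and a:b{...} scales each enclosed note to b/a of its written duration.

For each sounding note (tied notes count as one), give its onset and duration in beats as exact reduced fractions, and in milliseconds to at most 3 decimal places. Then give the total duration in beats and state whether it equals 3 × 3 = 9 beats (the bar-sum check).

1) 0.0ms=0b +463.918ms=3/2b
2) 463.918ms=3/2b +463.918ms=3/2b
3) 927.835ms=3b +463.918ms=3/2b
4) 1391.753ms=9/2b +463.918ms=3/2b
5) 1855.67ms=6b +231.959ms=3/4b
6) 2087.629ms=27/4b +231.959ms=3/4b
7) 2319.588ms=15/2b +231.959ms=3/4b
8) 2551.546ms=33/4b +231.959ms=3/4b
Σ=9b of 9 (194bpm 3/8) — PASS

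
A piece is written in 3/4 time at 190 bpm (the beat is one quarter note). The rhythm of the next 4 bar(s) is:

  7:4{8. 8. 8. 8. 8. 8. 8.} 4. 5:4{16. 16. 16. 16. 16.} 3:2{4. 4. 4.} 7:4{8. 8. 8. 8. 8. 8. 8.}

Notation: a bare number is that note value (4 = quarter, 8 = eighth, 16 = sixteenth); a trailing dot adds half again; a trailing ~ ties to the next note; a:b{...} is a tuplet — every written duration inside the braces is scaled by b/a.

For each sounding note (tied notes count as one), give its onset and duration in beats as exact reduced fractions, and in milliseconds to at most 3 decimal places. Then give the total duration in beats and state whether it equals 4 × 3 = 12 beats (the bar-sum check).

1) 0.0ms=0b +135.338ms=3/7b
2) 135.338ms=3/7b +135.338ms=3/7b
3) 270.677ms=6/7b +135.338ms=3/7b
4) 406.015ms=9/7b +135.338ms=3/7b
5) 541.353ms=12/7b +135.338ms=3/7b
6) 676.692ms=15/7b +135.338ms=3/7b
7) 812.03ms=18/7b +135.338ms=3/7b
8) 947.368ms=3b +473.684ms=3/2b
9) 1421.053ms=9/2b +94.737ms=3/10b
10) 1515.789ms=24/5b +94.737ms=3/10b
11) 1610.526ms=51/10b +94.737ms=3/10b
12) 1705.263ms=27/5b +94.737ms=3/10b
13) 1800.0ms=57/10b +94.737ms=3/10b
14) 1894.737ms=6b +315.789ms=1b
15) 2210.526ms=7b +315.789ms=1b
16) 2526.316ms=8b +315.789ms=1b
17) 2842.105ms=9b +135.338ms=3/7b
18) 2977.444ms=66/7b +135.338ms=3/7b
19) 3112.782ms=69/7b +135.338ms=3/7b
20) 3248.12ms=72/7b +135.338ms=3/7b
21) 3383.459ms=75/7b +135.338ms=3/7b
22) 3518.797ms=78/7b +135.338ms=3/7b
23) 3654.135ms=81/7b +135.338ms=3/7b
Σ=12b of 12 (190bpm 3/4) — PASS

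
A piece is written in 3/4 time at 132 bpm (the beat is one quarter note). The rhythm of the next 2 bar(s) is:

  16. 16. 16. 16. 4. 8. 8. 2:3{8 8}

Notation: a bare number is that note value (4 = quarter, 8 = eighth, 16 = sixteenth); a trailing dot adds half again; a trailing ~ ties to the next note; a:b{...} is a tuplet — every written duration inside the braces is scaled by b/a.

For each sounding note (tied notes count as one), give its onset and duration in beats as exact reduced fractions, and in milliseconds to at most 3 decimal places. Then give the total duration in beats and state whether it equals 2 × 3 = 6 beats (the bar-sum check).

1) 0.0ms=0b +170.455ms=3/8b
2) 170.455ms=3/8b +170.455ms=3/8b
3) 340.909ms=3/4b +170.455ms=3/8b
4) 511.364ms=9/8b +170.455ms=3/8b
5) 681.818ms=3/2b +681.818ms=3/2b
6) 1363.636ms=3b +340.909ms=3/4b
7) 1704.545ms=15/4b +340.909ms=3/4b
8) 2045.455ms=9/2b +340.909ms=3/4b
9) 2386.364ms=21/4b +340.909ms=3/4b
Σ=6b of 6 (132bpm 3/4) — PASS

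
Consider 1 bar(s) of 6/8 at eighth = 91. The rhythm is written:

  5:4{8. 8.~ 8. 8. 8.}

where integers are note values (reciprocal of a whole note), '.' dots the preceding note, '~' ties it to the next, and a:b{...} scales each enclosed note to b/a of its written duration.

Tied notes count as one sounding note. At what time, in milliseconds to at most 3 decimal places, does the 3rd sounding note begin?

note 3 onset = 18/5b = 2373.626ms

1. 0.0ms @ 0 + 791.209ms (6/5)
2. 791.209ms @ 6/5 + 1582.418ms (12/5)
3. 2373.626ms @ 18/5 + 791.209ms (6/5)
4. 3164.835ms @ 24/5 + 791.209ms (6/5)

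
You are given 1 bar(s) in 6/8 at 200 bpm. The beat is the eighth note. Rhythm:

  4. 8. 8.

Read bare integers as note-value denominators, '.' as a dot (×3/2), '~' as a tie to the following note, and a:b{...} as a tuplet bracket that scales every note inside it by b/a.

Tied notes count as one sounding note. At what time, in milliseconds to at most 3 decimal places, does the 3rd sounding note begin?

1. 0.0ms @ 0 + 900.0ms (3)
2. 900.0ms @ 3 + 450.0ms (3/2)
3. 1350.0ms @ 9/2 + 450.0ms (3/2)

note 3 onset = 9/2b = 1350.0ms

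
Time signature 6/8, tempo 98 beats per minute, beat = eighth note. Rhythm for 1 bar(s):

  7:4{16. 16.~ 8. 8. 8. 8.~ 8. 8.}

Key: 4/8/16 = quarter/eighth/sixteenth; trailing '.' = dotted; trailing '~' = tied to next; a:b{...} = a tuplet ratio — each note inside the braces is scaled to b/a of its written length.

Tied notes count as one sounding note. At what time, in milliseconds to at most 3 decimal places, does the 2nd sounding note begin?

note 2 onset = 3/7b = 262.391ms

1. 0.0ms @ 0 + 262.391ms (3/7)
2. 262.391ms @ 3/7 + 787.172ms (9/7)
3. 1049.563ms @ 12/7 + 524.781ms (6/7)
4. 1574.344ms @ 18/7 + 524.781ms (6/7)
5. 2099.125ms @ 24/7 + 1049.563ms (12/7)
6. 3148.688ms @ 36/7 + 524.781ms (6/7)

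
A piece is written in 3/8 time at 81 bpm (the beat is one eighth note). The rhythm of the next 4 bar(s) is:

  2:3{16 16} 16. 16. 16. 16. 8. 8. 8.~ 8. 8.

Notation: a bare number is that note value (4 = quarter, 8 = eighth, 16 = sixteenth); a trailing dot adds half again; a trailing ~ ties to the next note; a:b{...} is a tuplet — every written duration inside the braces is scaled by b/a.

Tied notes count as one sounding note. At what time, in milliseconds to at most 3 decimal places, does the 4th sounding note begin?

1. 0.0ms @ 0 + 555.556ms (3/4)
2. 555.556ms @ 3/4 + 555.556ms (3/4)
3. 1111.111ms @ 3/2 + 555.556ms (3/4)
4. 1666.667ms @ 9/4 + 555.556ms (3/4)
5. 2222.222ms @ 3 + 555.556ms (3/4)
6. 2777.778ms @ 15/4 + 555.556ms (3/4)
7. 3333.333ms @ 9/2 + 1111.111ms (3/2)
8. 4444.444ms @ 6 + 1111.111ms (3/2)
9. 5555.556ms @ 15/2 + 2222.222ms (3)
10. 7777.778ms @ 21/2 + 1111.111ms (3/2)

note 4 onset = 9/4b = 1666.667ms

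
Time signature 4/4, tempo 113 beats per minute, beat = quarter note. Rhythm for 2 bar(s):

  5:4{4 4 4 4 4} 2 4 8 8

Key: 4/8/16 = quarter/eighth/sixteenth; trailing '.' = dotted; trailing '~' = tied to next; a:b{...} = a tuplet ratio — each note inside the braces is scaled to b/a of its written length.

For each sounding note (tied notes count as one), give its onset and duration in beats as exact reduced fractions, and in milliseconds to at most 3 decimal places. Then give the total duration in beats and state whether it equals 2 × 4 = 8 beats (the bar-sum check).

1) 0.0ms=0b +424.779ms=4/5b
2) 424.779ms=4/5b +424.779ms=4/5b
3) 849.558ms=8/5b +424.779ms=4/5b
4) 1274.336ms=12/5b +424.779ms=4/5b
5) 1699.115ms=16/5b +424.779ms=4/5b
6) 2123.894ms=4b +1061.947ms=2b
7) 3185.841ms=6b +530.973ms=1b
8) 3716.814ms=7b +265.487ms=1/2b
9) 3982.301ms=15/2b +265.487ms=1/2b
Σ=8b of 8 (113bpm 4/4) — PASS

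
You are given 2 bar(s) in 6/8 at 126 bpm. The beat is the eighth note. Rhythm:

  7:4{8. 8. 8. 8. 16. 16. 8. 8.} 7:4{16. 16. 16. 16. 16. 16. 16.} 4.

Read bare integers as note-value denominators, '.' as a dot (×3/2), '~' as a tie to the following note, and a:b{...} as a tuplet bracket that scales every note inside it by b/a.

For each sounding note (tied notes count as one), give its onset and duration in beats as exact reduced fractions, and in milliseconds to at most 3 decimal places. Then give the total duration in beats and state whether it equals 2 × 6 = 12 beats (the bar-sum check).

1) 0.0ms=0b +408.163ms=6/7b
2) 408.163ms=6/7b +408.163ms=6/7b
3) 816.327ms=12/7b +408.163ms=6/7b
4) 1224.49ms=18/7b +408.163ms=6/7b
5) 1632.653ms=24/7b +204.082ms=3/7b
6) 1836.735ms=27/7b +204.082ms=3/7b
7) 2040.816ms=30/7b +408.163ms=6/7b
8) 2448.98ms=36/7b +408.163ms=6/7b
9) 2857.143ms=6b +204.082ms=3/7b
10) 3061.224ms=45/7b +204.082ms=3/7b
11) 3265.306ms=48/7b +204.082ms=3/7b
12) 3469.388ms=51/7b +204.082ms=3/7b
13) 3673.469ms=54/7b +204.082ms=3/7b
14) 3877.551ms=57/7b +204.082ms=3/7b
15) 4081.633ms=60/7b +204.082ms=3/7b
16) 4285.714ms=9b +1428.571ms=3b
Σ=12b of 12 (126bpm 6/8) — PASS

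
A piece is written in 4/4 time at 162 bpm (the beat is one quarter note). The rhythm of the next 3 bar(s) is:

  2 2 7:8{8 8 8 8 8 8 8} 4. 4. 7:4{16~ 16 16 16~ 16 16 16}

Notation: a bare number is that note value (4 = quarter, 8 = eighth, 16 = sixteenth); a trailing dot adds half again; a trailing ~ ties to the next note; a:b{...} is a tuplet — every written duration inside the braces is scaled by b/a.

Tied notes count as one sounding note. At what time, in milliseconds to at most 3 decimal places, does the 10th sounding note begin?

1. 0.0ms @ 0 + 740.741ms (2)
2. 740.741ms @ 2 + 740.741ms (2)
3. 1481.481ms @ 4 + 211.64ms (4/7)
4. 1693.122ms @ 32/7 + 211.64ms (4/7)
5. 1904.762ms @ 36/7 + 211.64ms (4/7)
6. 2116.402ms @ 40/7 + 211.64ms (4/7)
7. 2328.042ms @ 44/7 + 211.64ms (4/7)
8. 2539.683ms @ 48/7 + 211.64ms (4/7)
9. 2751.323ms @ 52/7 + 211.64ms (4/7)
10. 2962.963ms @ 8 + 555.556ms (3/2)
11. 3518.519ms @ 19/2 + 555.556ms (3/2)
12. 4074.074ms @ 11 + 105.82ms (2/7)
13. 4179.894ms @ 79/7 + 52.91ms (1/7)
14. 4232.804ms @ 80/7 + 105.82ms (2/7)
15. 4338.624ms @ 82/7 + 52.91ms (1/7)
16. 4391.534ms @ 83/7 + 52.91ms (1/7)

note 10 onset = 8b = 2962.963ms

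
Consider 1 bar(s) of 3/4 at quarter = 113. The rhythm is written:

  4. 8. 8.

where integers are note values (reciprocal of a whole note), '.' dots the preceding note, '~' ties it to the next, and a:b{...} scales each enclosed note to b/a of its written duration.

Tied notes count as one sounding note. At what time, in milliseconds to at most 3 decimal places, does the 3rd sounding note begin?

note 3 onset = 9/4b = 1194.69ms

1. 0.0ms @ 0 + 796.46ms (3/2)
2. 796.46ms @ 3/2 + 398.23ms (3/4)
3. 1194.69ms @ 9/4 + 398.23ms (3/4)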